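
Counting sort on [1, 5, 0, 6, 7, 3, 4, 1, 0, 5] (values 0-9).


Input: [1, 5, 0, 6, 7, 3, 4, 1, 0, 5]
Counts: [2, 2, 0, 1, 1, 2, 1, 1, 0, 0]

Sorted: [0, 0, 1, 1, 3, 4, 5, 5, 6, 7]


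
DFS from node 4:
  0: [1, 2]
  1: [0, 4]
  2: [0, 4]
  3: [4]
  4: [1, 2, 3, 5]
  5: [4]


Visit 4, push [5, 3, 2, 1]
Visit 1, push [0]
Visit 0, push [2]
Visit 2, push []
Visit 3, push []
Visit 5, push []

DFS order: [4, 1, 0, 2, 3, 5]


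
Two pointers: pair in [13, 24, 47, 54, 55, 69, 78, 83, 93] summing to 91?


lo=0(13)+hi=8(93)=106
lo=0(13)+hi=7(83)=96
lo=0(13)+hi=6(78)=91

Yes: 13+78=91


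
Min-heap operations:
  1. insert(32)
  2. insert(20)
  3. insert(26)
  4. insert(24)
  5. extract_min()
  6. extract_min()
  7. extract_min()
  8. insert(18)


insert(32) -> [32]
insert(20) -> [20, 32]
insert(26) -> [20, 32, 26]
insert(24) -> [20, 24, 26, 32]
extract_min()->20, [24, 32, 26]
extract_min()->24, [26, 32]
extract_min()->26, [32]
insert(18) -> [18, 32]

Final heap: [18, 32]


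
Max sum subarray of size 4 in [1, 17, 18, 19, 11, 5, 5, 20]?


[0:4]: 55
[1:5]: 65
[2:6]: 53
[3:7]: 40
[4:8]: 41

Max: 65 at [1:5]


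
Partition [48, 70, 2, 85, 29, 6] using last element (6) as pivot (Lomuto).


Pivot: 6
  2 <= 6: swap -> [2, 70, 48, 85, 29, 6]
Place pivot at 1: [2, 6, 48, 85, 29, 70]

Partitioned: [2, 6, 48, 85, 29, 70]


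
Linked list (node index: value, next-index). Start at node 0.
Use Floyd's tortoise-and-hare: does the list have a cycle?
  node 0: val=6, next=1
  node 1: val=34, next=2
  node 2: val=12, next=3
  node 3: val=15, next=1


Floyd's tortoise (slow, +1) and hare (fast, +2):
  init: slow=0, fast=0
  step 1: slow=1, fast=2
  step 2: slow=2, fast=1
  step 3: slow=3, fast=3
  slow == fast at node 3: cycle detected

Cycle: yes


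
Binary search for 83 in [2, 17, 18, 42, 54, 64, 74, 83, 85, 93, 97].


Step 1: lo=0, hi=10, mid=5, val=64
Step 2: lo=6, hi=10, mid=8, val=85
Step 3: lo=6, hi=7, mid=6, val=74
Step 4: lo=7, hi=7, mid=7, val=83

Found at index 7


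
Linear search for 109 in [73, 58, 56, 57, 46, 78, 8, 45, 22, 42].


i=0: 73!=109
i=1: 58!=109
i=2: 56!=109
i=3: 57!=109
i=4: 46!=109
i=5: 78!=109
i=6: 8!=109
i=7: 45!=109
i=8: 22!=109
i=9: 42!=109

Not found, 10 comps


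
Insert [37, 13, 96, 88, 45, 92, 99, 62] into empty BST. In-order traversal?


Insert 37: root
Insert 13: L from 37
Insert 96: R from 37
Insert 88: R from 37 -> L from 96
Insert 45: R from 37 -> L from 96 -> L from 88
Insert 92: R from 37 -> L from 96 -> R from 88
Insert 99: R from 37 -> R from 96
Insert 62: R from 37 -> L from 96 -> L from 88 -> R from 45

In-order: [13, 37, 45, 62, 88, 92, 96, 99]


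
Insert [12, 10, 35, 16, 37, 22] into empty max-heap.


Insert 12: [12]
Insert 10: [12, 10]
Insert 35: [35, 10, 12]
Insert 16: [35, 16, 12, 10]
Insert 37: [37, 35, 12, 10, 16]
Insert 22: [37, 35, 22, 10, 16, 12]

Final heap: [37, 35, 22, 10, 16, 12]


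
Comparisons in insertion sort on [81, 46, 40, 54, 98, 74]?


Algorithm: insertion sort
Input: [81, 46, 40, 54, 98, 74]
Sorted: [40, 46, 54, 74, 81, 98]

9


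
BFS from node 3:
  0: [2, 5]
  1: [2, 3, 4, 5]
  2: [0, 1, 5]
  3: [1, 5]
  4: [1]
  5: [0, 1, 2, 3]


Visit 3, enqueue [1, 5]
Visit 1, enqueue [2, 4]
Visit 5, enqueue [0]
Visit 2, enqueue []
Visit 4, enqueue []
Visit 0, enqueue []

BFS order: [3, 1, 5, 2, 4, 0]


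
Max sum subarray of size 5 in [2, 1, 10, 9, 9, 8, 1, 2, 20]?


[0:5]: 31
[1:6]: 37
[2:7]: 37
[3:8]: 29
[4:9]: 40

Max: 40 at [4:9]


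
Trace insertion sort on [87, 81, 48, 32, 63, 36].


Initial: [87, 81, 48, 32, 63, 36]
Insert 81: [81, 87, 48, 32, 63, 36]
Insert 48: [48, 81, 87, 32, 63, 36]
Insert 32: [32, 48, 81, 87, 63, 36]
Insert 63: [32, 48, 63, 81, 87, 36]
Insert 36: [32, 36, 48, 63, 81, 87]

Sorted: [32, 36, 48, 63, 81, 87]


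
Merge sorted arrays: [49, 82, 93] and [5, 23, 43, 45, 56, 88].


Take 5 from B
Take 23 from B
Take 43 from B
Take 45 from B
Take 49 from A
Take 56 from B
Take 82 from A
Take 88 from B

Merged: [5, 23, 43, 45, 49, 56, 82, 88, 93]


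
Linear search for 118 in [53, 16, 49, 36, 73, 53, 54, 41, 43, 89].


i=0: 53!=118
i=1: 16!=118
i=2: 49!=118
i=3: 36!=118
i=4: 73!=118
i=5: 53!=118
i=6: 54!=118
i=7: 41!=118
i=8: 43!=118
i=9: 89!=118

Not found, 10 comps


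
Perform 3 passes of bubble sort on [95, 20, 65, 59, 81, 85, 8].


Initial: [95, 20, 65, 59, 81, 85, 8]
Pass 1: [20, 65, 59, 81, 85, 8, 95] (6 swaps)
Pass 2: [20, 59, 65, 81, 8, 85, 95] (2 swaps)
Pass 3: [20, 59, 65, 8, 81, 85, 95] (1 swaps)

After 3 passes: [20, 59, 65, 8, 81, 85, 95]


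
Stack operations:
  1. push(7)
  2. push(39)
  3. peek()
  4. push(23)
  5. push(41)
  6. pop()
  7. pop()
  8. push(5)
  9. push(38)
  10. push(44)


push(7) -> [7]
push(39) -> [7, 39]
peek()->39
push(23) -> [7, 39, 23]
push(41) -> [7, 39, 23, 41]
pop()->41, [7, 39, 23]
pop()->23, [7, 39]
push(5) -> [7, 39, 5]
push(38) -> [7, 39, 5, 38]
push(44) -> [7, 39, 5, 38, 44]

Final stack: [7, 39, 5, 38, 44]


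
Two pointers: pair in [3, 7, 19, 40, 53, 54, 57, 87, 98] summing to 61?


lo=0(3)+hi=8(98)=101
lo=0(3)+hi=7(87)=90
lo=0(3)+hi=6(57)=60
lo=1(7)+hi=6(57)=64
lo=1(7)+hi=5(54)=61

Yes: 7+54=61


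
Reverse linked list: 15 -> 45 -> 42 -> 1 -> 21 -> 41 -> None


Step 1: curr=15, set curr.next=prev(None) | reversed so far: 15
Step 2: curr=45, set curr.next=prev(15) | reversed so far: 45 -> 15
Step 3: curr=42, set curr.next=prev(45) | reversed so far: 42 -> 45 -> 15
Step 4: curr=1, set curr.next=prev(42) | reversed so far: 1 -> 42 -> 45 -> 15
Step 5: curr=21, set curr.next=prev(1) | reversed so far: 21 -> 1 -> 42 -> 45 -> 15
Step 6: curr=41, set curr.next=prev(21) | reversed so far: 41 -> 21 -> 1 -> 42 -> 45 -> 15

41 -> 21 -> 1 -> 42 -> 45 -> 15 -> None


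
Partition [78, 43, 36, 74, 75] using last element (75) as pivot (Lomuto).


Pivot: 75
  43 <= 75: swap -> [43, 78, 36, 74, 75]
  36 <= 75: swap -> [43, 36, 78, 74, 75]
  74 <= 75: swap -> [43, 36, 74, 78, 75]
Place pivot at 3: [43, 36, 74, 75, 78]

Partitioned: [43, 36, 74, 75, 78]


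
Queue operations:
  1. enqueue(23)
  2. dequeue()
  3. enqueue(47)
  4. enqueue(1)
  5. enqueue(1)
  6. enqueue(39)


enqueue(23) -> [23]
dequeue()->23, []
enqueue(47) -> [47]
enqueue(1) -> [47, 1]
enqueue(1) -> [47, 1, 1]
enqueue(39) -> [47, 1, 1, 39]

Final queue: [47, 1, 1, 39]


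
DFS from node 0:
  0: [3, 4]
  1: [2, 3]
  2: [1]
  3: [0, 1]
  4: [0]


Visit 0, push [4, 3]
Visit 3, push [1]
Visit 1, push [2]
Visit 2, push []
Visit 4, push []

DFS order: [0, 3, 1, 2, 4]


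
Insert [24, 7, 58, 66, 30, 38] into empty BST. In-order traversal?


Insert 24: root
Insert 7: L from 24
Insert 58: R from 24
Insert 66: R from 24 -> R from 58
Insert 30: R from 24 -> L from 58
Insert 38: R from 24 -> L from 58 -> R from 30

In-order: [7, 24, 30, 38, 58, 66]


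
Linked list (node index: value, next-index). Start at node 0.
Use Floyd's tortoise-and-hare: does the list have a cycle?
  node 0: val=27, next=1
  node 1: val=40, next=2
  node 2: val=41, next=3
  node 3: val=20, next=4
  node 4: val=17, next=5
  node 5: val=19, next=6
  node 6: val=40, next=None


Floyd's tortoise (slow, +1) and hare (fast, +2):
  init: slow=0, fast=0
  step 1: slow=1, fast=2
  step 2: slow=2, fast=4
  step 3: slow=3, fast=6
  step 4: fast -> None, no cycle

Cycle: no


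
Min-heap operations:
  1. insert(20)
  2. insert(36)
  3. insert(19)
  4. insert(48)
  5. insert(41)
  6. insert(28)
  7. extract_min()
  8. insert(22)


insert(20) -> [20]
insert(36) -> [20, 36]
insert(19) -> [19, 36, 20]
insert(48) -> [19, 36, 20, 48]
insert(41) -> [19, 36, 20, 48, 41]
insert(28) -> [19, 36, 20, 48, 41, 28]
extract_min()->19, [20, 36, 28, 48, 41]
insert(22) -> [20, 36, 22, 48, 41, 28]

Final heap: [20, 36, 22, 48, 41, 28]


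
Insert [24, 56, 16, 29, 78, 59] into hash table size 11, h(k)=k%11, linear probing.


Insert 24: h=2 -> slot 2
Insert 56: h=1 -> slot 1
Insert 16: h=5 -> slot 5
Insert 29: h=7 -> slot 7
Insert 78: h=1, 2 probes -> slot 3
Insert 59: h=4 -> slot 4

Table: [None, 56, 24, 78, 59, 16, None, 29, None, None, None]


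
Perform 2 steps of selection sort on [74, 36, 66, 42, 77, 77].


Initial: [74, 36, 66, 42, 77, 77]
Step 1: min=36 at 1
  Swap: [36, 74, 66, 42, 77, 77]
Step 2: min=42 at 3
  Swap: [36, 42, 66, 74, 77, 77]

After 2 steps: [36, 42, 66, 74, 77, 77]


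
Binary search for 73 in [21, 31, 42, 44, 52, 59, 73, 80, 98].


Step 1: lo=0, hi=8, mid=4, val=52
Step 2: lo=5, hi=8, mid=6, val=73

Found at index 6


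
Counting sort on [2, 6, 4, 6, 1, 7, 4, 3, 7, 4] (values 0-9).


Input: [2, 6, 4, 6, 1, 7, 4, 3, 7, 4]
Counts: [0, 1, 1, 1, 3, 0, 2, 2, 0, 0]

Sorted: [1, 2, 3, 4, 4, 4, 6, 6, 7, 7]


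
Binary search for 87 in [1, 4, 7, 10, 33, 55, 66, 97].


Step 1: lo=0, hi=7, mid=3, val=10
Step 2: lo=4, hi=7, mid=5, val=55
Step 3: lo=6, hi=7, mid=6, val=66
Step 4: lo=7, hi=7, mid=7, val=97

Not found


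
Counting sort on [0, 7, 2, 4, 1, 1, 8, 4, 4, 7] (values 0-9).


Input: [0, 7, 2, 4, 1, 1, 8, 4, 4, 7]
Counts: [1, 2, 1, 0, 3, 0, 0, 2, 1, 0]

Sorted: [0, 1, 1, 2, 4, 4, 4, 7, 7, 8]


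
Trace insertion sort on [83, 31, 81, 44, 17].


Initial: [83, 31, 81, 44, 17]
Insert 31: [31, 83, 81, 44, 17]
Insert 81: [31, 81, 83, 44, 17]
Insert 44: [31, 44, 81, 83, 17]
Insert 17: [17, 31, 44, 81, 83]

Sorted: [17, 31, 44, 81, 83]


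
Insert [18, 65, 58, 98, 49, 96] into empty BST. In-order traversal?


Insert 18: root
Insert 65: R from 18
Insert 58: R from 18 -> L from 65
Insert 98: R from 18 -> R from 65
Insert 49: R from 18 -> L from 65 -> L from 58
Insert 96: R from 18 -> R from 65 -> L from 98

In-order: [18, 49, 58, 65, 96, 98]


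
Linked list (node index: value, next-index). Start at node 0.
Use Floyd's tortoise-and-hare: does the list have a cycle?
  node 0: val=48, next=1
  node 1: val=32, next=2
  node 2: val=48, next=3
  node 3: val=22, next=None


Floyd's tortoise (slow, +1) and hare (fast, +2):
  init: slow=0, fast=0
  step 1: slow=1, fast=2
  step 2: fast 2->3->None, no cycle

Cycle: no


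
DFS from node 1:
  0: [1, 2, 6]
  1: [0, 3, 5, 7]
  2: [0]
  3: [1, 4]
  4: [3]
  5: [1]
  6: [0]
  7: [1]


Visit 1, push [7, 5, 3, 0]
Visit 0, push [6, 2]
Visit 2, push []
Visit 6, push []
Visit 3, push [4]
Visit 4, push []
Visit 5, push []
Visit 7, push []

DFS order: [1, 0, 2, 6, 3, 4, 5, 7]


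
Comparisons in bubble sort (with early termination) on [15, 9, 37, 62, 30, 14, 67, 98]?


Algorithm: bubble sort (with early termination)
Input: [15, 9, 37, 62, 30, 14, 67, 98]
Sorted: [9, 14, 15, 30, 37, 62, 67, 98]

25


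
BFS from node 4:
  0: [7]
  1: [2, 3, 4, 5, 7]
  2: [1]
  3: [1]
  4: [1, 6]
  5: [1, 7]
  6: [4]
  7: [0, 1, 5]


Visit 4, enqueue [1, 6]
Visit 1, enqueue [2, 3, 5, 7]
Visit 6, enqueue []
Visit 2, enqueue []
Visit 3, enqueue []
Visit 5, enqueue []
Visit 7, enqueue [0]
Visit 0, enqueue []

BFS order: [4, 1, 6, 2, 3, 5, 7, 0]


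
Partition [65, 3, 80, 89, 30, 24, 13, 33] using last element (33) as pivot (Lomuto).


Pivot: 33
  3 <= 33: swap -> [3, 65, 80, 89, 30, 24, 13, 33]
  30 <= 33: swap -> [3, 30, 80, 89, 65, 24, 13, 33]
  24 <= 33: swap -> [3, 30, 24, 89, 65, 80, 13, 33]
  13 <= 33: swap -> [3, 30, 24, 13, 65, 80, 89, 33]
Place pivot at 4: [3, 30, 24, 13, 33, 80, 89, 65]

Partitioned: [3, 30, 24, 13, 33, 80, 89, 65]


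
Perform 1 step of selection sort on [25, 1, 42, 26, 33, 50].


Initial: [25, 1, 42, 26, 33, 50]
Step 1: min=1 at 1
  Swap: [1, 25, 42, 26, 33, 50]

After 1 step: [1, 25, 42, 26, 33, 50]


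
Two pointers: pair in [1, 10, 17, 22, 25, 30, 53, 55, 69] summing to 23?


lo=0(1)+hi=8(69)=70
lo=0(1)+hi=7(55)=56
lo=0(1)+hi=6(53)=54
lo=0(1)+hi=5(30)=31
lo=0(1)+hi=4(25)=26
lo=0(1)+hi=3(22)=23

Yes: 1+22=23


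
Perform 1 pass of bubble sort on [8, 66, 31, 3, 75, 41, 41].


Initial: [8, 66, 31, 3, 75, 41, 41]
Pass 1: [8, 31, 3, 66, 41, 41, 75] (4 swaps)

After 1 pass: [8, 31, 3, 66, 41, 41, 75]


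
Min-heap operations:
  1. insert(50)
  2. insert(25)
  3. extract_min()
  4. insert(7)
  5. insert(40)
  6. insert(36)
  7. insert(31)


insert(50) -> [50]
insert(25) -> [25, 50]
extract_min()->25, [50]
insert(7) -> [7, 50]
insert(40) -> [7, 50, 40]
insert(36) -> [7, 36, 40, 50]
insert(31) -> [7, 31, 40, 50, 36]

Final heap: [7, 31, 40, 50, 36]


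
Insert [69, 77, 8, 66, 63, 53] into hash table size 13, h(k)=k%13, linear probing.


Insert 69: h=4 -> slot 4
Insert 77: h=12 -> slot 12
Insert 8: h=8 -> slot 8
Insert 66: h=1 -> slot 1
Insert 63: h=11 -> slot 11
Insert 53: h=1, 1 probes -> slot 2

Table: [None, 66, 53, None, 69, None, None, None, 8, None, None, 63, 77]


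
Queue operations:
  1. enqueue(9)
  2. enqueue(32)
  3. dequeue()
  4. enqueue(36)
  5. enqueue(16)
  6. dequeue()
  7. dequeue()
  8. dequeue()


enqueue(9) -> [9]
enqueue(32) -> [9, 32]
dequeue()->9, [32]
enqueue(36) -> [32, 36]
enqueue(16) -> [32, 36, 16]
dequeue()->32, [36, 16]
dequeue()->36, [16]
dequeue()->16, []

Final queue: []


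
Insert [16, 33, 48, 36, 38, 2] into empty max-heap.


Insert 16: [16]
Insert 33: [33, 16]
Insert 48: [48, 16, 33]
Insert 36: [48, 36, 33, 16]
Insert 38: [48, 38, 33, 16, 36]
Insert 2: [48, 38, 33, 16, 36, 2]

Final heap: [48, 38, 33, 16, 36, 2]


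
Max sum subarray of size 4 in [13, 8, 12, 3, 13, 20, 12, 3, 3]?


[0:4]: 36
[1:5]: 36
[2:6]: 48
[3:7]: 48
[4:8]: 48
[5:9]: 38

Max: 48 at [2:6]


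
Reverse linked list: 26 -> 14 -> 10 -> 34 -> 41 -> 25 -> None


Step 1: curr=26, set curr.next=prev(None) | reversed so far: 26
Step 2: curr=14, set curr.next=prev(26) | reversed so far: 14 -> 26
Step 3: curr=10, set curr.next=prev(14) | reversed so far: 10 -> 14 -> 26
Step 4: curr=34, set curr.next=prev(10) | reversed so far: 34 -> 10 -> 14 -> 26
Step 5: curr=41, set curr.next=prev(34) | reversed so far: 41 -> 34 -> 10 -> 14 -> 26
Step 6: curr=25, set curr.next=prev(41) | reversed so far: 25 -> 41 -> 34 -> 10 -> 14 -> 26

25 -> 41 -> 34 -> 10 -> 14 -> 26 -> None


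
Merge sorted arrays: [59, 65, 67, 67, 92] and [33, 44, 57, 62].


Take 33 from B
Take 44 from B
Take 57 from B
Take 59 from A
Take 62 from B

Merged: [33, 44, 57, 59, 62, 65, 67, 67, 92]


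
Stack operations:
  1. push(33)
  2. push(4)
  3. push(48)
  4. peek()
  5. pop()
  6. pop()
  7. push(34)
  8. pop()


push(33) -> [33]
push(4) -> [33, 4]
push(48) -> [33, 4, 48]
peek()->48
pop()->48, [33, 4]
pop()->4, [33]
push(34) -> [33, 34]
pop()->34, [33]

Final stack: [33]


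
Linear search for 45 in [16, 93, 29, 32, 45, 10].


i=0: 16!=45
i=1: 93!=45
i=2: 29!=45
i=3: 32!=45
i=4: 45==45 found!

Found at 4, 5 comps


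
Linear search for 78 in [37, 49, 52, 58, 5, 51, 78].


i=0: 37!=78
i=1: 49!=78
i=2: 52!=78
i=3: 58!=78
i=4: 5!=78
i=5: 51!=78
i=6: 78==78 found!

Found at 6, 7 comps


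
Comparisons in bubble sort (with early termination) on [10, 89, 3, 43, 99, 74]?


Algorithm: bubble sort (with early termination)
Input: [10, 89, 3, 43, 99, 74]
Sorted: [3, 10, 43, 74, 89, 99]

12


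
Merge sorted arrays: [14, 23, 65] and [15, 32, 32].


Take 14 from A
Take 15 from B
Take 23 from A
Take 32 from B
Take 32 from B

Merged: [14, 15, 23, 32, 32, 65]


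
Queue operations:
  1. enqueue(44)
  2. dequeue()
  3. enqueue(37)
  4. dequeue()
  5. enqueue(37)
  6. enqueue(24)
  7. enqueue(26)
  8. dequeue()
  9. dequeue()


enqueue(44) -> [44]
dequeue()->44, []
enqueue(37) -> [37]
dequeue()->37, []
enqueue(37) -> [37]
enqueue(24) -> [37, 24]
enqueue(26) -> [37, 24, 26]
dequeue()->37, [24, 26]
dequeue()->24, [26]

Final queue: [26]


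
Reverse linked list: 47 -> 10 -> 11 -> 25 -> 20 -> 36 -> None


Step 1: curr=47, set curr.next=prev(None) | reversed so far: 47
Step 2: curr=10, set curr.next=prev(47) | reversed so far: 10 -> 47
Step 3: curr=11, set curr.next=prev(10) | reversed so far: 11 -> 10 -> 47
Step 4: curr=25, set curr.next=prev(11) | reversed so far: 25 -> 11 -> 10 -> 47
Step 5: curr=20, set curr.next=prev(25) | reversed so far: 20 -> 25 -> 11 -> 10 -> 47
Step 6: curr=36, set curr.next=prev(20) | reversed so far: 36 -> 20 -> 25 -> 11 -> 10 -> 47

36 -> 20 -> 25 -> 11 -> 10 -> 47 -> None


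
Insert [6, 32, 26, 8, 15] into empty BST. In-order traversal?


Insert 6: root
Insert 32: R from 6
Insert 26: R from 6 -> L from 32
Insert 8: R from 6 -> L from 32 -> L from 26
Insert 15: R from 6 -> L from 32 -> L from 26 -> R from 8

In-order: [6, 8, 15, 26, 32]


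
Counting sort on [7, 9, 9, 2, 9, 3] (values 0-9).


Input: [7, 9, 9, 2, 9, 3]
Counts: [0, 0, 1, 1, 0, 0, 0, 1, 0, 3]

Sorted: [2, 3, 7, 9, 9, 9]


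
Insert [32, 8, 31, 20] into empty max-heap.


Insert 32: [32]
Insert 8: [32, 8]
Insert 31: [32, 8, 31]
Insert 20: [32, 20, 31, 8]

Final heap: [32, 20, 31, 8]


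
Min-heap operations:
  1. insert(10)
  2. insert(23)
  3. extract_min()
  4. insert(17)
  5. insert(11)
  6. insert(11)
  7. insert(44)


insert(10) -> [10]
insert(23) -> [10, 23]
extract_min()->10, [23]
insert(17) -> [17, 23]
insert(11) -> [11, 23, 17]
insert(11) -> [11, 11, 17, 23]
insert(44) -> [11, 11, 17, 23, 44]

Final heap: [11, 11, 17, 23, 44]


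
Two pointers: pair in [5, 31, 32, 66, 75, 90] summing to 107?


lo=0(5)+hi=5(90)=95
lo=1(31)+hi=5(90)=121
lo=1(31)+hi=4(75)=106
lo=2(32)+hi=4(75)=107

Yes: 32+75=107


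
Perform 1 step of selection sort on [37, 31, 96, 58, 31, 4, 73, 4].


Initial: [37, 31, 96, 58, 31, 4, 73, 4]
Step 1: min=4 at 5
  Swap: [4, 31, 96, 58, 31, 37, 73, 4]

After 1 step: [4, 31, 96, 58, 31, 37, 73, 4]


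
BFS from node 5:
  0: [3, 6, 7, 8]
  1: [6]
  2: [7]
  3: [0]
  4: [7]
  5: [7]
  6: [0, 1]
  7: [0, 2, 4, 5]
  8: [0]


Visit 5, enqueue [7]
Visit 7, enqueue [0, 2, 4]
Visit 0, enqueue [3, 6, 8]
Visit 2, enqueue []
Visit 4, enqueue []
Visit 3, enqueue []
Visit 6, enqueue [1]
Visit 8, enqueue []
Visit 1, enqueue []

BFS order: [5, 7, 0, 2, 4, 3, 6, 8, 1]


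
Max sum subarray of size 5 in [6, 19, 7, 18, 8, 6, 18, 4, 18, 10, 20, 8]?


[0:5]: 58
[1:6]: 58
[2:7]: 57
[3:8]: 54
[4:9]: 54
[5:10]: 56
[6:11]: 70
[7:12]: 60

Max: 70 at [6:11]


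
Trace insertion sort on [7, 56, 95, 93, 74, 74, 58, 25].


Initial: [7, 56, 95, 93, 74, 74, 58, 25]
Insert 56: [7, 56, 95, 93, 74, 74, 58, 25]
Insert 95: [7, 56, 95, 93, 74, 74, 58, 25]
Insert 93: [7, 56, 93, 95, 74, 74, 58, 25]
Insert 74: [7, 56, 74, 93, 95, 74, 58, 25]
Insert 74: [7, 56, 74, 74, 93, 95, 58, 25]
Insert 58: [7, 56, 58, 74, 74, 93, 95, 25]
Insert 25: [7, 25, 56, 58, 74, 74, 93, 95]

Sorted: [7, 25, 56, 58, 74, 74, 93, 95]


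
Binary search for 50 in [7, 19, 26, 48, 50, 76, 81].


Step 1: lo=0, hi=6, mid=3, val=48
Step 2: lo=4, hi=6, mid=5, val=76
Step 3: lo=4, hi=4, mid=4, val=50

Found at index 4


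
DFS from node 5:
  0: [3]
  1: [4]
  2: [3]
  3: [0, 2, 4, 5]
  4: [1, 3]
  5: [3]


Visit 5, push [3]
Visit 3, push [4, 2, 0]
Visit 0, push []
Visit 2, push []
Visit 4, push [1]
Visit 1, push []

DFS order: [5, 3, 0, 2, 4, 1]


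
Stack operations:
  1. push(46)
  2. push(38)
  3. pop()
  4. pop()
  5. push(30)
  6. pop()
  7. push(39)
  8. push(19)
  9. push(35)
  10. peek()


push(46) -> [46]
push(38) -> [46, 38]
pop()->38, [46]
pop()->46, []
push(30) -> [30]
pop()->30, []
push(39) -> [39]
push(19) -> [39, 19]
push(35) -> [39, 19, 35]
peek()->35

Final stack: [39, 19, 35]


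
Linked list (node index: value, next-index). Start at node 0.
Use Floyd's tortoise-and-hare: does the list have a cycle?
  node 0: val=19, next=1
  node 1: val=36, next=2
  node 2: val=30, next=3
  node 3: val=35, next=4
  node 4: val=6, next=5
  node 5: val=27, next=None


Floyd's tortoise (slow, +1) and hare (fast, +2):
  init: slow=0, fast=0
  step 1: slow=1, fast=2
  step 2: slow=2, fast=4
  step 3: fast 4->5->None, no cycle

Cycle: no


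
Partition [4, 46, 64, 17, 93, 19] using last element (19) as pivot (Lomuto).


Pivot: 19
  4 <= 19: advance i (no swap)
  17 <= 19: swap -> [4, 17, 64, 46, 93, 19]
Place pivot at 2: [4, 17, 19, 46, 93, 64]

Partitioned: [4, 17, 19, 46, 93, 64]


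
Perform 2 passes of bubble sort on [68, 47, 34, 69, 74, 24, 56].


Initial: [68, 47, 34, 69, 74, 24, 56]
Pass 1: [47, 34, 68, 69, 24, 56, 74] (4 swaps)
Pass 2: [34, 47, 68, 24, 56, 69, 74] (3 swaps)

After 2 passes: [34, 47, 68, 24, 56, 69, 74]


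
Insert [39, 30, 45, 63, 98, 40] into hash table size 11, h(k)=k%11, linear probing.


Insert 39: h=6 -> slot 6
Insert 30: h=8 -> slot 8
Insert 45: h=1 -> slot 1
Insert 63: h=8, 1 probes -> slot 9
Insert 98: h=10 -> slot 10
Insert 40: h=7 -> slot 7

Table: [None, 45, None, None, None, None, 39, 40, 30, 63, 98]


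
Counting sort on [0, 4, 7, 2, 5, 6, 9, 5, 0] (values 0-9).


Input: [0, 4, 7, 2, 5, 6, 9, 5, 0]
Counts: [2, 0, 1, 0, 1, 2, 1, 1, 0, 1]

Sorted: [0, 0, 2, 4, 5, 5, 6, 7, 9]


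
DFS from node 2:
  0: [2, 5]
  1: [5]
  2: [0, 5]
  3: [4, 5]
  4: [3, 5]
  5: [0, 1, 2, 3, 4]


Visit 2, push [5, 0]
Visit 0, push [5]
Visit 5, push [4, 3, 1]
Visit 1, push []
Visit 3, push [4]
Visit 4, push []

DFS order: [2, 0, 5, 1, 3, 4]


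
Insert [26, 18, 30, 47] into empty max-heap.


Insert 26: [26]
Insert 18: [26, 18]
Insert 30: [30, 18, 26]
Insert 47: [47, 30, 26, 18]

Final heap: [47, 30, 26, 18]


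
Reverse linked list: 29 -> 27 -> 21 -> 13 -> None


Step 1: curr=29, set curr.next=prev(None) | reversed so far: 29
Step 2: curr=27, set curr.next=prev(29) | reversed so far: 27 -> 29
Step 3: curr=21, set curr.next=prev(27) | reversed so far: 21 -> 27 -> 29
Step 4: curr=13, set curr.next=prev(21) | reversed so far: 13 -> 21 -> 27 -> 29

13 -> 21 -> 27 -> 29 -> None


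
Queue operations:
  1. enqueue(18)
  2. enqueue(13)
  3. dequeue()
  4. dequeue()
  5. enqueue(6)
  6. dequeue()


enqueue(18) -> [18]
enqueue(13) -> [18, 13]
dequeue()->18, [13]
dequeue()->13, []
enqueue(6) -> [6]
dequeue()->6, []

Final queue: []


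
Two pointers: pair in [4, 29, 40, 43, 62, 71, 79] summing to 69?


lo=0(4)+hi=6(79)=83
lo=0(4)+hi=5(71)=75
lo=0(4)+hi=4(62)=66
lo=1(29)+hi=4(62)=91
lo=1(29)+hi=3(43)=72
lo=1(29)+hi=2(40)=69

Yes: 29+40=69


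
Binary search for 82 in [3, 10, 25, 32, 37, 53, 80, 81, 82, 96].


Step 1: lo=0, hi=9, mid=4, val=37
Step 2: lo=5, hi=9, mid=7, val=81
Step 3: lo=8, hi=9, mid=8, val=82

Found at index 8


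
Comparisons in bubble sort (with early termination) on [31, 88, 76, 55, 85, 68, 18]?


Algorithm: bubble sort (with early termination)
Input: [31, 88, 76, 55, 85, 68, 18]
Sorted: [18, 31, 55, 68, 76, 85, 88]

21


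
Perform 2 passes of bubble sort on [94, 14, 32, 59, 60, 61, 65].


Initial: [94, 14, 32, 59, 60, 61, 65]
Pass 1: [14, 32, 59, 60, 61, 65, 94] (6 swaps)
Pass 2: [14, 32, 59, 60, 61, 65, 94] (0 swaps)

After 2 passes: [14, 32, 59, 60, 61, 65, 94]


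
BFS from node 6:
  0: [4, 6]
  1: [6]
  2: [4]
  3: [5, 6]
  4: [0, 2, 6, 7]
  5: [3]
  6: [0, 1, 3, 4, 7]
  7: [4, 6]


Visit 6, enqueue [0, 1, 3, 4, 7]
Visit 0, enqueue []
Visit 1, enqueue []
Visit 3, enqueue [5]
Visit 4, enqueue [2]
Visit 7, enqueue []
Visit 5, enqueue []
Visit 2, enqueue []

BFS order: [6, 0, 1, 3, 4, 7, 5, 2]


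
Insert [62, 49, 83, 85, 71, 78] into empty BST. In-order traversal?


Insert 62: root
Insert 49: L from 62
Insert 83: R from 62
Insert 85: R from 62 -> R from 83
Insert 71: R from 62 -> L from 83
Insert 78: R from 62 -> L from 83 -> R from 71

In-order: [49, 62, 71, 78, 83, 85]


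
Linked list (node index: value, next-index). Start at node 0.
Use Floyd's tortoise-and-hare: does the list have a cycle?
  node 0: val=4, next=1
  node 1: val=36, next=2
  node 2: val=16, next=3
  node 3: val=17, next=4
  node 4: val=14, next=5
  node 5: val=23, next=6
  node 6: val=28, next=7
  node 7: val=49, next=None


Floyd's tortoise (slow, +1) and hare (fast, +2):
  init: slow=0, fast=0
  step 1: slow=1, fast=2
  step 2: slow=2, fast=4
  step 3: slow=3, fast=6
  step 4: fast 6->7->None, no cycle

Cycle: no


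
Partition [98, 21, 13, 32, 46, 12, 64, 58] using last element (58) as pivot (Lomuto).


Pivot: 58
  21 <= 58: swap -> [21, 98, 13, 32, 46, 12, 64, 58]
  13 <= 58: swap -> [21, 13, 98, 32, 46, 12, 64, 58]
  32 <= 58: swap -> [21, 13, 32, 98, 46, 12, 64, 58]
  46 <= 58: swap -> [21, 13, 32, 46, 98, 12, 64, 58]
  12 <= 58: swap -> [21, 13, 32, 46, 12, 98, 64, 58]
Place pivot at 5: [21, 13, 32, 46, 12, 58, 64, 98]

Partitioned: [21, 13, 32, 46, 12, 58, 64, 98]


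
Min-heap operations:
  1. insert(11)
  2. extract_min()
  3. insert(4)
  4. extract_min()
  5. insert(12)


insert(11) -> [11]
extract_min()->11, []
insert(4) -> [4]
extract_min()->4, []
insert(12) -> [12]

Final heap: [12]


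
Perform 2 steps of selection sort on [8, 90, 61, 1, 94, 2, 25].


Initial: [8, 90, 61, 1, 94, 2, 25]
Step 1: min=1 at 3
  Swap: [1, 90, 61, 8, 94, 2, 25]
Step 2: min=2 at 5
  Swap: [1, 2, 61, 8, 94, 90, 25]

After 2 steps: [1, 2, 61, 8, 94, 90, 25]


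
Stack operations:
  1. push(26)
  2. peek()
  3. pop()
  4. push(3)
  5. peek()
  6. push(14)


push(26) -> [26]
peek()->26
pop()->26, []
push(3) -> [3]
peek()->3
push(14) -> [3, 14]

Final stack: [3, 14]


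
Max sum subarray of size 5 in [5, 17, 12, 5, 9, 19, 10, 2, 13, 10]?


[0:5]: 48
[1:6]: 62
[2:7]: 55
[3:8]: 45
[4:9]: 53
[5:10]: 54

Max: 62 at [1:6]


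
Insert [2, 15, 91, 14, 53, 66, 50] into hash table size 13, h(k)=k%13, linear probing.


Insert 2: h=2 -> slot 2
Insert 15: h=2, 1 probes -> slot 3
Insert 91: h=0 -> slot 0
Insert 14: h=1 -> slot 1
Insert 53: h=1, 3 probes -> slot 4
Insert 66: h=1, 4 probes -> slot 5
Insert 50: h=11 -> slot 11

Table: [91, 14, 2, 15, 53, 66, None, None, None, None, None, 50, None]


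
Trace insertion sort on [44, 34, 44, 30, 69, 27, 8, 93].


Initial: [44, 34, 44, 30, 69, 27, 8, 93]
Insert 34: [34, 44, 44, 30, 69, 27, 8, 93]
Insert 44: [34, 44, 44, 30, 69, 27, 8, 93]
Insert 30: [30, 34, 44, 44, 69, 27, 8, 93]
Insert 69: [30, 34, 44, 44, 69, 27, 8, 93]
Insert 27: [27, 30, 34, 44, 44, 69, 8, 93]
Insert 8: [8, 27, 30, 34, 44, 44, 69, 93]
Insert 93: [8, 27, 30, 34, 44, 44, 69, 93]

Sorted: [8, 27, 30, 34, 44, 44, 69, 93]


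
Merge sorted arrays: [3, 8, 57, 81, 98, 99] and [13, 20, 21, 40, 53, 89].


Take 3 from A
Take 8 from A
Take 13 from B
Take 20 from B
Take 21 from B
Take 40 from B
Take 53 from B
Take 57 from A
Take 81 from A
Take 89 from B

Merged: [3, 8, 13, 20, 21, 40, 53, 57, 81, 89, 98, 99]


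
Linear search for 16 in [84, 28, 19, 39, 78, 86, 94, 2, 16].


i=0: 84!=16
i=1: 28!=16
i=2: 19!=16
i=3: 39!=16
i=4: 78!=16
i=5: 86!=16
i=6: 94!=16
i=7: 2!=16
i=8: 16==16 found!

Found at 8, 9 comps


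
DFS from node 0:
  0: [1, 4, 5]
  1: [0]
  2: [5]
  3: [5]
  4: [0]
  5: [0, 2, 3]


Visit 0, push [5, 4, 1]
Visit 1, push []
Visit 4, push []
Visit 5, push [3, 2]
Visit 2, push []
Visit 3, push []

DFS order: [0, 1, 4, 5, 2, 3]


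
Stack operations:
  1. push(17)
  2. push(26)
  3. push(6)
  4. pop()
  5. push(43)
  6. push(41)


push(17) -> [17]
push(26) -> [17, 26]
push(6) -> [17, 26, 6]
pop()->6, [17, 26]
push(43) -> [17, 26, 43]
push(41) -> [17, 26, 43, 41]

Final stack: [17, 26, 43, 41]


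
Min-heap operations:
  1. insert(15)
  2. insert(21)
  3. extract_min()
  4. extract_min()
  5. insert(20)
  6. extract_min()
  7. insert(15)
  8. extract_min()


insert(15) -> [15]
insert(21) -> [15, 21]
extract_min()->15, [21]
extract_min()->21, []
insert(20) -> [20]
extract_min()->20, []
insert(15) -> [15]
extract_min()->15, []

Final heap: []


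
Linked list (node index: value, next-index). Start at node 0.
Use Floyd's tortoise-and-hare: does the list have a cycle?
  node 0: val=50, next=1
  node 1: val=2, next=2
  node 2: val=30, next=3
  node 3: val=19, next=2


Floyd's tortoise (slow, +1) and hare (fast, +2):
  init: slow=0, fast=0
  step 1: slow=1, fast=2
  step 2: slow=2, fast=2
  slow == fast at node 2: cycle detected

Cycle: yes


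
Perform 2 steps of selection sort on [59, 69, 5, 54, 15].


Initial: [59, 69, 5, 54, 15]
Step 1: min=5 at 2
  Swap: [5, 69, 59, 54, 15]
Step 2: min=15 at 4
  Swap: [5, 15, 59, 54, 69]

After 2 steps: [5, 15, 59, 54, 69]


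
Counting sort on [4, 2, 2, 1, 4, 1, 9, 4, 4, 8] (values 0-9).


Input: [4, 2, 2, 1, 4, 1, 9, 4, 4, 8]
Counts: [0, 2, 2, 0, 4, 0, 0, 0, 1, 1]

Sorted: [1, 1, 2, 2, 4, 4, 4, 4, 8, 9]


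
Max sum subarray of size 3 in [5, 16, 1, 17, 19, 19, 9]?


[0:3]: 22
[1:4]: 34
[2:5]: 37
[3:6]: 55
[4:7]: 47

Max: 55 at [3:6]


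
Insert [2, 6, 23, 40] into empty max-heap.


Insert 2: [2]
Insert 6: [6, 2]
Insert 23: [23, 2, 6]
Insert 40: [40, 23, 6, 2]

Final heap: [40, 23, 6, 2]


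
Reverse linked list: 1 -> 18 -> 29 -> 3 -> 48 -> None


Step 1: curr=1, set curr.next=prev(None) | reversed so far: 1
Step 2: curr=18, set curr.next=prev(1) | reversed so far: 18 -> 1
Step 3: curr=29, set curr.next=prev(18) | reversed so far: 29 -> 18 -> 1
Step 4: curr=3, set curr.next=prev(29) | reversed so far: 3 -> 29 -> 18 -> 1
Step 5: curr=48, set curr.next=prev(3) | reversed so far: 48 -> 3 -> 29 -> 18 -> 1

48 -> 3 -> 29 -> 18 -> 1 -> None


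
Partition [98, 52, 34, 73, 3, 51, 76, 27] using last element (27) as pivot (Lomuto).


Pivot: 27
  3 <= 27: swap -> [3, 52, 34, 73, 98, 51, 76, 27]
Place pivot at 1: [3, 27, 34, 73, 98, 51, 76, 52]

Partitioned: [3, 27, 34, 73, 98, 51, 76, 52]


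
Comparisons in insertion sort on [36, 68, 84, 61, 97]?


Algorithm: insertion sort
Input: [36, 68, 84, 61, 97]
Sorted: [36, 61, 68, 84, 97]

6


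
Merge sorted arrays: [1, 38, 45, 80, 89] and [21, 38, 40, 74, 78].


Take 1 from A
Take 21 from B
Take 38 from A
Take 38 from B
Take 40 from B
Take 45 from A
Take 74 from B
Take 78 from B

Merged: [1, 21, 38, 38, 40, 45, 74, 78, 80, 89]


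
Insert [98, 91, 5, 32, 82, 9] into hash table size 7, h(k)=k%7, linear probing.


Insert 98: h=0 -> slot 0
Insert 91: h=0, 1 probes -> slot 1
Insert 5: h=5 -> slot 5
Insert 32: h=4 -> slot 4
Insert 82: h=5, 1 probes -> slot 6
Insert 9: h=2 -> slot 2

Table: [98, 91, 9, None, 32, 5, 82]


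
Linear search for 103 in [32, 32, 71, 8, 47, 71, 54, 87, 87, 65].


i=0: 32!=103
i=1: 32!=103
i=2: 71!=103
i=3: 8!=103
i=4: 47!=103
i=5: 71!=103
i=6: 54!=103
i=7: 87!=103
i=8: 87!=103
i=9: 65!=103

Not found, 10 comps


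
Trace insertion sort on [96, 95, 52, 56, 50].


Initial: [96, 95, 52, 56, 50]
Insert 95: [95, 96, 52, 56, 50]
Insert 52: [52, 95, 96, 56, 50]
Insert 56: [52, 56, 95, 96, 50]
Insert 50: [50, 52, 56, 95, 96]

Sorted: [50, 52, 56, 95, 96]


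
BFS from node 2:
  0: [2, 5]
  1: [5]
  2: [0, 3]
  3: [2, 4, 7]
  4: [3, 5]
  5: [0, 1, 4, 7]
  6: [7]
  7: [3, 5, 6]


Visit 2, enqueue [0, 3]
Visit 0, enqueue [5]
Visit 3, enqueue [4, 7]
Visit 5, enqueue [1]
Visit 4, enqueue []
Visit 7, enqueue [6]
Visit 1, enqueue []
Visit 6, enqueue []

BFS order: [2, 0, 3, 5, 4, 7, 1, 6]


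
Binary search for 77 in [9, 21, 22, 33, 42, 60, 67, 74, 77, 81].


Step 1: lo=0, hi=9, mid=4, val=42
Step 2: lo=5, hi=9, mid=7, val=74
Step 3: lo=8, hi=9, mid=8, val=77

Found at index 8


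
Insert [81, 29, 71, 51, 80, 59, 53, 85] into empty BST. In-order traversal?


Insert 81: root
Insert 29: L from 81
Insert 71: L from 81 -> R from 29
Insert 51: L from 81 -> R from 29 -> L from 71
Insert 80: L from 81 -> R from 29 -> R from 71
Insert 59: L from 81 -> R from 29 -> L from 71 -> R from 51
Insert 53: L from 81 -> R from 29 -> L from 71 -> R from 51 -> L from 59
Insert 85: R from 81

In-order: [29, 51, 53, 59, 71, 80, 81, 85]


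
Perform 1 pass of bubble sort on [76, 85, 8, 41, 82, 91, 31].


Initial: [76, 85, 8, 41, 82, 91, 31]
Pass 1: [76, 8, 41, 82, 85, 31, 91] (4 swaps)

After 1 pass: [76, 8, 41, 82, 85, 31, 91]


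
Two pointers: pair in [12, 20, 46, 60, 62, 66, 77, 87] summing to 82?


lo=0(12)+hi=7(87)=99
lo=0(12)+hi=6(77)=89
lo=0(12)+hi=5(66)=78
lo=1(20)+hi=5(66)=86
lo=1(20)+hi=4(62)=82

Yes: 20+62=82


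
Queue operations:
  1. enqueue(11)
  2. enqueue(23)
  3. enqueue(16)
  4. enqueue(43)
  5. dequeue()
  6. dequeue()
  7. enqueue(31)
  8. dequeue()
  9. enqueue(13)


enqueue(11) -> [11]
enqueue(23) -> [11, 23]
enqueue(16) -> [11, 23, 16]
enqueue(43) -> [11, 23, 16, 43]
dequeue()->11, [23, 16, 43]
dequeue()->23, [16, 43]
enqueue(31) -> [16, 43, 31]
dequeue()->16, [43, 31]
enqueue(13) -> [43, 31, 13]

Final queue: [43, 31, 13]


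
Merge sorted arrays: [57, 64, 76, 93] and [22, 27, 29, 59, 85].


Take 22 from B
Take 27 from B
Take 29 from B
Take 57 from A
Take 59 from B
Take 64 from A
Take 76 from A
Take 85 from B

Merged: [22, 27, 29, 57, 59, 64, 76, 85, 93]


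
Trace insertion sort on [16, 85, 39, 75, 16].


Initial: [16, 85, 39, 75, 16]
Insert 85: [16, 85, 39, 75, 16]
Insert 39: [16, 39, 85, 75, 16]
Insert 75: [16, 39, 75, 85, 16]
Insert 16: [16, 16, 39, 75, 85]

Sorted: [16, 16, 39, 75, 85]


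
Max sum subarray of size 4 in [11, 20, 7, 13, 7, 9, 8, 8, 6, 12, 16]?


[0:4]: 51
[1:5]: 47
[2:6]: 36
[3:7]: 37
[4:8]: 32
[5:9]: 31
[6:10]: 34
[7:11]: 42

Max: 51 at [0:4]


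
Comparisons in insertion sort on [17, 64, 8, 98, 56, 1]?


Algorithm: insertion sort
Input: [17, 64, 8, 98, 56, 1]
Sorted: [1, 8, 17, 56, 64, 98]

12


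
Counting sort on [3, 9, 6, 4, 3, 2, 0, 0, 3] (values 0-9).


Input: [3, 9, 6, 4, 3, 2, 0, 0, 3]
Counts: [2, 0, 1, 3, 1, 0, 1, 0, 0, 1]

Sorted: [0, 0, 2, 3, 3, 3, 4, 6, 9]


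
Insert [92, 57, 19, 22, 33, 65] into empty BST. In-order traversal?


Insert 92: root
Insert 57: L from 92
Insert 19: L from 92 -> L from 57
Insert 22: L from 92 -> L from 57 -> R from 19
Insert 33: L from 92 -> L from 57 -> R from 19 -> R from 22
Insert 65: L from 92 -> R from 57

In-order: [19, 22, 33, 57, 65, 92]


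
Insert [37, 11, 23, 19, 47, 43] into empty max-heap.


Insert 37: [37]
Insert 11: [37, 11]
Insert 23: [37, 11, 23]
Insert 19: [37, 19, 23, 11]
Insert 47: [47, 37, 23, 11, 19]
Insert 43: [47, 37, 43, 11, 19, 23]

Final heap: [47, 37, 43, 11, 19, 23]


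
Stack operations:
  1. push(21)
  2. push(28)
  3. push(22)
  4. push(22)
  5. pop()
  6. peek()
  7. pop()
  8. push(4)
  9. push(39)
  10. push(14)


push(21) -> [21]
push(28) -> [21, 28]
push(22) -> [21, 28, 22]
push(22) -> [21, 28, 22, 22]
pop()->22, [21, 28, 22]
peek()->22
pop()->22, [21, 28]
push(4) -> [21, 28, 4]
push(39) -> [21, 28, 4, 39]
push(14) -> [21, 28, 4, 39, 14]

Final stack: [21, 28, 4, 39, 14]


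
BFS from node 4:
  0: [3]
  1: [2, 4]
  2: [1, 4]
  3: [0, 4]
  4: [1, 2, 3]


Visit 4, enqueue [1, 2, 3]
Visit 1, enqueue []
Visit 2, enqueue []
Visit 3, enqueue [0]
Visit 0, enqueue []

BFS order: [4, 1, 2, 3, 0]


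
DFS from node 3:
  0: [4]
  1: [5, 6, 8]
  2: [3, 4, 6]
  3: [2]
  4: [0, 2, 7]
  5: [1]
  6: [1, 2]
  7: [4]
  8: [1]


Visit 3, push [2]
Visit 2, push [6, 4]
Visit 4, push [7, 0]
Visit 0, push []
Visit 7, push []
Visit 6, push [1]
Visit 1, push [8, 5]
Visit 5, push []
Visit 8, push []

DFS order: [3, 2, 4, 0, 7, 6, 1, 5, 8]


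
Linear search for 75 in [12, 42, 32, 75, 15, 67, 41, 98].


i=0: 12!=75
i=1: 42!=75
i=2: 32!=75
i=3: 75==75 found!

Found at 3, 4 comps


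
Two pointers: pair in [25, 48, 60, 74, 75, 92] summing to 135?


lo=0(25)+hi=5(92)=117
lo=1(48)+hi=5(92)=140
lo=1(48)+hi=4(75)=123
lo=2(60)+hi=4(75)=135

Yes: 60+75=135


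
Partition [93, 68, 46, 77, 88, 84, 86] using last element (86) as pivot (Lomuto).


Pivot: 86
  68 <= 86: swap -> [68, 93, 46, 77, 88, 84, 86]
  46 <= 86: swap -> [68, 46, 93, 77, 88, 84, 86]
  77 <= 86: swap -> [68, 46, 77, 93, 88, 84, 86]
  84 <= 86: swap -> [68, 46, 77, 84, 88, 93, 86]
Place pivot at 4: [68, 46, 77, 84, 86, 93, 88]

Partitioned: [68, 46, 77, 84, 86, 93, 88]


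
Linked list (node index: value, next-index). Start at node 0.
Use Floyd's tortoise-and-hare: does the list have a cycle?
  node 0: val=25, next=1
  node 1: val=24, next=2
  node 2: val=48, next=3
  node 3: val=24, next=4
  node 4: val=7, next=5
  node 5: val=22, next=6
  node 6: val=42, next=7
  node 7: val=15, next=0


Floyd's tortoise (slow, +1) and hare (fast, +2):
  init: slow=0, fast=0
  step 1: slow=1, fast=2
  step 2: slow=2, fast=4
  step 3: slow=3, fast=6
  step 4: slow=4, fast=0
  step 5: slow=5, fast=2
  step 6: slow=6, fast=4
  step 7: slow=7, fast=6
  step 8: slow=0, fast=0
  slow == fast at node 0: cycle detected

Cycle: yes


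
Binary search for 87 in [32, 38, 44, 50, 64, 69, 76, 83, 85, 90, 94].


Step 1: lo=0, hi=10, mid=5, val=69
Step 2: lo=6, hi=10, mid=8, val=85
Step 3: lo=9, hi=10, mid=9, val=90

Not found


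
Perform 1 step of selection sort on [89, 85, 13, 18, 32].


Initial: [89, 85, 13, 18, 32]
Step 1: min=13 at 2
  Swap: [13, 85, 89, 18, 32]

After 1 step: [13, 85, 89, 18, 32]


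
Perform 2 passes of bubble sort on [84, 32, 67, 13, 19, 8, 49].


Initial: [84, 32, 67, 13, 19, 8, 49]
Pass 1: [32, 67, 13, 19, 8, 49, 84] (6 swaps)
Pass 2: [32, 13, 19, 8, 49, 67, 84] (4 swaps)

After 2 passes: [32, 13, 19, 8, 49, 67, 84]


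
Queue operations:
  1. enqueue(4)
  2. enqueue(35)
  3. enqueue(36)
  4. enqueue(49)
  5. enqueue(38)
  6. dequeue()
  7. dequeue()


enqueue(4) -> [4]
enqueue(35) -> [4, 35]
enqueue(36) -> [4, 35, 36]
enqueue(49) -> [4, 35, 36, 49]
enqueue(38) -> [4, 35, 36, 49, 38]
dequeue()->4, [35, 36, 49, 38]
dequeue()->35, [36, 49, 38]

Final queue: [36, 49, 38]


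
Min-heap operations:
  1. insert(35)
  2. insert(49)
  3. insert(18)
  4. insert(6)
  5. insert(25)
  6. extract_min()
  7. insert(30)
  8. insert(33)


insert(35) -> [35]
insert(49) -> [35, 49]
insert(18) -> [18, 49, 35]
insert(6) -> [6, 18, 35, 49]
insert(25) -> [6, 18, 35, 49, 25]
extract_min()->6, [18, 25, 35, 49]
insert(30) -> [18, 25, 35, 49, 30]
insert(33) -> [18, 25, 33, 49, 30, 35]

Final heap: [18, 25, 33, 49, 30, 35]


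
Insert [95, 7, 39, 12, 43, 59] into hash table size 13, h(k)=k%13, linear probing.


Insert 95: h=4 -> slot 4
Insert 7: h=7 -> slot 7
Insert 39: h=0 -> slot 0
Insert 12: h=12 -> slot 12
Insert 43: h=4, 1 probes -> slot 5
Insert 59: h=7, 1 probes -> slot 8

Table: [39, None, None, None, 95, 43, None, 7, 59, None, None, None, 12]


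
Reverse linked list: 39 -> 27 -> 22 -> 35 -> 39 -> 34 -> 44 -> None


Step 1: curr=39, set curr.next=prev(None) | reversed so far: 39
Step 2: curr=27, set curr.next=prev(39) | reversed so far: 27 -> 39
Step 3: curr=22, set curr.next=prev(27) | reversed so far: 22 -> 27 -> 39
Step 4: curr=35, set curr.next=prev(22) | reversed so far: 35 -> 22 -> 27 -> 39
Step 5: curr=39, set curr.next=prev(35) | reversed so far: 39 -> 35 -> 22 -> 27 -> 39
Step 6: curr=34, set curr.next=prev(39) | reversed so far: 34 -> 39 -> 35 -> 22 -> 27 -> 39
Step 7: curr=44, set curr.next=prev(34) | reversed so far: 44 -> 34 -> 39 -> 35 -> 22 -> 27 -> 39

44 -> 34 -> 39 -> 35 -> 22 -> 27 -> 39 -> None


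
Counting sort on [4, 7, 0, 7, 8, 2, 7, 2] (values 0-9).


Input: [4, 7, 0, 7, 8, 2, 7, 2]
Counts: [1, 0, 2, 0, 1, 0, 0, 3, 1, 0]

Sorted: [0, 2, 2, 4, 7, 7, 7, 8]


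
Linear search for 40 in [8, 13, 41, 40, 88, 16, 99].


i=0: 8!=40
i=1: 13!=40
i=2: 41!=40
i=3: 40==40 found!

Found at 3, 4 comps


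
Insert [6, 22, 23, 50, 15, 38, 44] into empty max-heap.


Insert 6: [6]
Insert 22: [22, 6]
Insert 23: [23, 6, 22]
Insert 50: [50, 23, 22, 6]
Insert 15: [50, 23, 22, 6, 15]
Insert 38: [50, 23, 38, 6, 15, 22]
Insert 44: [50, 23, 44, 6, 15, 22, 38]

Final heap: [50, 23, 44, 6, 15, 22, 38]


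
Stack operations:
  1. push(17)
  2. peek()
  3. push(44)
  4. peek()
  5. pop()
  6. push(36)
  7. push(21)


push(17) -> [17]
peek()->17
push(44) -> [17, 44]
peek()->44
pop()->44, [17]
push(36) -> [17, 36]
push(21) -> [17, 36, 21]

Final stack: [17, 36, 21]


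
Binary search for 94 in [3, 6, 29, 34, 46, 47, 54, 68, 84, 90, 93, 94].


Step 1: lo=0, hi=11, mid=5, val=47
Step 2: lo=6, hi=11, mid=8, val=84
Step 3: lo=9, hi=11, mid=10, val=93
Step 4: lo=11, hi=11, mid=11, val=94

Found at index 11


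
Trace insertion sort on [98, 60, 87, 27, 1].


Initial: [98, 60, 87, 27, 1]
Insert 60: [60, 98, 87, 27, 1]
Insert 87: [60, 87, 98, 27, 1]
Insert 27: [27, 60, 87, 98, 1]
Insert 1: [1, 27, 60, 87, 98]

Sorted: [1, 27, 60, 87, 98]
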